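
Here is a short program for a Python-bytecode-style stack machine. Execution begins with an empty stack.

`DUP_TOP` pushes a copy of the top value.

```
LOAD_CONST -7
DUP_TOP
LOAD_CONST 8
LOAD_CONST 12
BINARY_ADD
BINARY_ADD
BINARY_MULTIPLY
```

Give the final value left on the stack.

-91

LOAD_CONST -7   -> -7
DUP_TOP         -> -7 -7
LOAD_CONST 8    -> -7 -7 8
LOAD_CONST 12   -> -7 -7 8 12
BINARY_ADD      -> -7 -7 20
BINARY_ADD      -> -7 13
BINARY_MULTIPLY -> -91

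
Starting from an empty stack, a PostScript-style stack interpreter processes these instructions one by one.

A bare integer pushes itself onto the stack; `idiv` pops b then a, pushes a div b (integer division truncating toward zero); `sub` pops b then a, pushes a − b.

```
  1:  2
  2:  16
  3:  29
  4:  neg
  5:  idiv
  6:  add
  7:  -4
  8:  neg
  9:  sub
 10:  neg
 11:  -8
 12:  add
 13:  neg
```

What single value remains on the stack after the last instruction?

6

2     2
16    2 16
29    2 16 29
neg   2 16 -29
idiv  2 0
add   2
-4    2 -4
neg   2 4
sub   -2
neg   2
-8    2 -8
add   -6
neg   6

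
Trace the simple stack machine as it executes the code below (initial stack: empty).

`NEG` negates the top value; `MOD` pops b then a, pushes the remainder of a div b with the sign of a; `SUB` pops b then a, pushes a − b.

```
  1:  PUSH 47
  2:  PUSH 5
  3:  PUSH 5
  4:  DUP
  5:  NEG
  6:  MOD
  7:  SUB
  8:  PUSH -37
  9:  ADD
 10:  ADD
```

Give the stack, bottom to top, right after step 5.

[47, 5, 5, -5]

PUSH 47  47
PUSH 5   47 5
PUSH 5   47 5 5
DUP      47 5 5 5
NEG      47 5 5 -5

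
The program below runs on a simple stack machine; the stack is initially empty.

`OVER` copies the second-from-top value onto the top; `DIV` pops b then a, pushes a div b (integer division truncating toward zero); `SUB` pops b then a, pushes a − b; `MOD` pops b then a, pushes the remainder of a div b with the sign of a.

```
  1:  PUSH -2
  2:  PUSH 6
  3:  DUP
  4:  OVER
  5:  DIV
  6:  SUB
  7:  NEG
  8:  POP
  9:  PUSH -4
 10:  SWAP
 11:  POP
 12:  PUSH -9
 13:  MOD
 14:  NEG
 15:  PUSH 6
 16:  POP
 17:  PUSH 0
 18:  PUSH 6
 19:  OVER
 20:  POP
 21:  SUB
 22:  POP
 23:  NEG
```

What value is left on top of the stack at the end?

PUSH -2 -> [-2]
PUSH 6  -> [-2, 6]
DUP     -> [-2, 6, 6]
OVER    -> [-2, 6, 6, 6]
DIV     -> [-2, 6, 1]
SUB     -> [-2, 5]
NEG     -> [-2, -5]
POP     -> [-2]
PUSH -4 -> [-2, -4]
SWAP    -> [-4, -2]
POP     -> [-4]
PUSH -9 -> [-4, -9]
MOD     -> [-4]
NEG     -> [4]
PUSH 6  -> [4, 6]
POP     -> [4]
PUSH 0  -> [4, 0]
PUSH 6  -> [4, 0, 6]
OVER    -> [4, 0, 6, 0]
POP     -> [4, 0, 6]
SUB     -> [4, -6]
POP     -> [4]
NEG     -> [-4]

-4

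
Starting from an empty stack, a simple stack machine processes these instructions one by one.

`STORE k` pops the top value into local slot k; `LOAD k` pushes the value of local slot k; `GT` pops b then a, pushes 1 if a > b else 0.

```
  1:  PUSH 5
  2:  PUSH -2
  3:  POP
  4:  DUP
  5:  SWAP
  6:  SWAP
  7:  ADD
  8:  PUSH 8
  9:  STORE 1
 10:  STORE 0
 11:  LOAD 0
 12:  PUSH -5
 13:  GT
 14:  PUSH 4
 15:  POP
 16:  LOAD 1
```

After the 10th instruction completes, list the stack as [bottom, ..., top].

PUSH 5  : 5
PUSH -2 : 5 -2
POP     : 5
DUP     : 5 5
SWAP    : 5 5
SWAP    : 5 5
ADD     : 10
PUSH 8  : 10 8
STORE 1 : 10
STORE 0 : (empty)

[]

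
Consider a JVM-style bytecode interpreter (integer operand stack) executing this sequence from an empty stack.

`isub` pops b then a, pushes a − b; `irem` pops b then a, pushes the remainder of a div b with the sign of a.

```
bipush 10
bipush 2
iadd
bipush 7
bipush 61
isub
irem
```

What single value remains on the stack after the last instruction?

bipush 10 -> 10
bipush 2  -> 10 2
iadd      -> 12
bipush 7  -> 12 7
bipush 61 -> 12 7 61
isub      -> 12 -54
irem      -> 12

12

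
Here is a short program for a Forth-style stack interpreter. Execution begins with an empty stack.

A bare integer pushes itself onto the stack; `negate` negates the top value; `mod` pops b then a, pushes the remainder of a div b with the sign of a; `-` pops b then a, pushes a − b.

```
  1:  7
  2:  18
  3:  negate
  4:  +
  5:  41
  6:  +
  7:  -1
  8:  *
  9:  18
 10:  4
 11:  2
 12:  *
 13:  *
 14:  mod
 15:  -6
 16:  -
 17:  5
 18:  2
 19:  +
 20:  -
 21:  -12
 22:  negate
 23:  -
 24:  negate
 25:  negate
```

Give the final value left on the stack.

-43

7      : 7
18     : 7 18
negate : 7 -18
+      : -11
41     : -11 41
+      : 30
-1     : 30 -1
*      : -30
18     : -30 18
4      : -30 18 4
2      : -30 18 4 2
*      : -30 18 8
*      : -30 144
mod    : -30
-6     : -30 -6
-      : -24
5      : -24 5
2      : -24 5 2
+      : -24 7
-      : -31
-12    : -31 -12
negate : -31 12
-      : -43
negate : 43
negate : -43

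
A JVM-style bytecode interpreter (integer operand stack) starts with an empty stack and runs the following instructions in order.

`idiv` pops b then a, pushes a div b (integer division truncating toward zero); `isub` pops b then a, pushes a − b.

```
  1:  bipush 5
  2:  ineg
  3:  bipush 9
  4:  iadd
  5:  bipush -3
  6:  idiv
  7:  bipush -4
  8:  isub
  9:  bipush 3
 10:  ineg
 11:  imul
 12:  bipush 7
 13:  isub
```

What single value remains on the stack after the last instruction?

bipush 5  : 5
ineg      : -5
bipush 9  : -5 9
iadd      : 4
bipush -3 : 4 -3
idiv      : -1
bipush -4 : -1 -4
isub      : 3
bipush 3  : 3 3
ineg      : 3 -3
imul      : -9
bipush 7  : -9 7
isub      : -16

-16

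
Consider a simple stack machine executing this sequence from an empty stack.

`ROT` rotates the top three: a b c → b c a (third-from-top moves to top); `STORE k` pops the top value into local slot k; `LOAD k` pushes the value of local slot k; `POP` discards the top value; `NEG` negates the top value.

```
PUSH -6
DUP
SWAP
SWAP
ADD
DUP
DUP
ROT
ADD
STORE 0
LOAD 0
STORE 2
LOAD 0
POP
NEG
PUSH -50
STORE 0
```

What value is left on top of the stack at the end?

12

PUSH -6  → [-6]
DUP      → [-6, -6]
SWAP     → [-6, -6]
SWAP     → [-6, -6]
ADD      → [-12]
DUP      → [-12, -12]
DUP      → [-12, -12, -12]
ROT      → [-12, -12, -12]
ADD      → [-12, -24]
STORE 0  → [-12]
LOAD 0   → [-12, -24]
STORE 2  → [-12]
LOAD 0   → [-12, -24]
POP      → [-12]
NEG      → [12]
PUSH -50 → [12, -50]
STORE 0  → [12]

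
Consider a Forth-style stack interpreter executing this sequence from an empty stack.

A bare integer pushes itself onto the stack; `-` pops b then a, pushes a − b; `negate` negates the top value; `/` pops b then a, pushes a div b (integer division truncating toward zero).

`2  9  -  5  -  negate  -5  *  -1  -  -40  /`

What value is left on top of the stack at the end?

2       [2]
9       [2, 9]
-       [-7]
5       [-7, 5]
-       [-12]
negate  [12]
-5      [12, -5]
*       [-60]
-1      [-60, -1]
-       [-59]
-40     [-59, -40]
/       [1]

1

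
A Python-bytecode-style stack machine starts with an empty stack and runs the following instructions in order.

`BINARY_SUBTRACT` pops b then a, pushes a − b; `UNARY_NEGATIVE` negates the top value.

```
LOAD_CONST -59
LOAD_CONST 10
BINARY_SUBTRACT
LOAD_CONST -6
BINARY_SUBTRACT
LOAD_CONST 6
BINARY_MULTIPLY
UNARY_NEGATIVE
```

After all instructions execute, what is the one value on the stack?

LOAD_CONST -59  → [-59]
LOAD_CONST 10   → [-59, 10]
BINARY_SUBTRACT → [-69]
LOAD_CONST -6   → [-69, -6]
BINARY_SUBTRACT → [-63]
LOAD_CONST 6    → [-63, 6]
BINARY_MULTIPLY → [-378]
UNARY_NEGATIVE  → [378]

378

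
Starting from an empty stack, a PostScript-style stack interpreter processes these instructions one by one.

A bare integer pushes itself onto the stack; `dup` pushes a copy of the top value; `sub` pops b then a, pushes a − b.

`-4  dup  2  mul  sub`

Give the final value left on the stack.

4

-4  -> -4
dup -> -4 -4
2   -> -4 -4 2
mul -> -4 -8
sub -> 4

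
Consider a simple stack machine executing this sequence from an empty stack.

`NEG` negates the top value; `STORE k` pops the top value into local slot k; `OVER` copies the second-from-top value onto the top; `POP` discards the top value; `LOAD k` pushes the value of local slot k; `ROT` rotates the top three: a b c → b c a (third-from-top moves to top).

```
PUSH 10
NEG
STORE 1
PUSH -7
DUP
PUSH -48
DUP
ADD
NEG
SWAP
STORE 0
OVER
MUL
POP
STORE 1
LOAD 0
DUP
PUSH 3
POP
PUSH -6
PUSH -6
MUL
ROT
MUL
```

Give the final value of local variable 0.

PUSH 10  → 10
NEG      → -10
STORE 1  → (empty)
PUSH -7  → -7
DUP      → -7 -7
PUSH -48 → -7 -7 -48
DUP      → -7 -7 -48 -48
ADD      → -7 -7 -96
NEG      → -7 -7 96
SWAP     → -7 96 -7
STORE 0  → -7 96
OVER     → -7 96 -7
MUL      → -7 -672
POP      → -7
STORE 1  → (empty)
LOAD 0   → -7
DUP      → -7 -7
PUSH 3   → -7 -7 3
POP      → -7 -7
PUSH -6  → -7 -7 -6
PUSH -6  → -7 -7 -6 -6
MUL      → -7 -7 36
ROT      → -7 36 -7
MUL      → -7 -252

-7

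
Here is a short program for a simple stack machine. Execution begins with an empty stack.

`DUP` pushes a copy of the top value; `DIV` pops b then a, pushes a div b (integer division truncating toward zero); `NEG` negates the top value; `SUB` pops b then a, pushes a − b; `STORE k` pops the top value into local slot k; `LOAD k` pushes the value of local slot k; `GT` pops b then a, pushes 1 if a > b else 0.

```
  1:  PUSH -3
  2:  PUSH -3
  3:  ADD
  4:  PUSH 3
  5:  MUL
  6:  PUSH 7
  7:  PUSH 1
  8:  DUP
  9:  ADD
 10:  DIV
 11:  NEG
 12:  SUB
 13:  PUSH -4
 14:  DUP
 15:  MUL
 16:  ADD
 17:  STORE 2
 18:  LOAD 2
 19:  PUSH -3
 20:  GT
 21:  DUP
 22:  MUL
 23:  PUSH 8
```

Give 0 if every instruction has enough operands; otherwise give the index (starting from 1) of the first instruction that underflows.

PUSH -3 -> [-3]
PUSH -3 -> [-3, -3]
ADD     -> [-6]
PUSH 3  -> [-6, 3]
MUL     -> [-18]
PUSH 7  -> [-18, 7]
PUSH 1  -> [-18, 7, 1]
DUP     -> [-18, 7, 1, 1]
ADD     -> [-18, 7, 2]
DIV     -> [-18, 3]
NEG     -> [-18, -3]
SUB     -> [-15]
PUSH -4 -> [-15, -4]
DUP     -> [-15, -4, -4]
MUL     -> [-15, 16]
ADD     -> [1]
STORE 2 -> []
LOAD 2  -> [1]
PUSH -3 -> [1, -3]
GT      -> [1]
DUP     -> [1, 1]
MUL     -> [1]
PUSH 8  -> [1, 8]

0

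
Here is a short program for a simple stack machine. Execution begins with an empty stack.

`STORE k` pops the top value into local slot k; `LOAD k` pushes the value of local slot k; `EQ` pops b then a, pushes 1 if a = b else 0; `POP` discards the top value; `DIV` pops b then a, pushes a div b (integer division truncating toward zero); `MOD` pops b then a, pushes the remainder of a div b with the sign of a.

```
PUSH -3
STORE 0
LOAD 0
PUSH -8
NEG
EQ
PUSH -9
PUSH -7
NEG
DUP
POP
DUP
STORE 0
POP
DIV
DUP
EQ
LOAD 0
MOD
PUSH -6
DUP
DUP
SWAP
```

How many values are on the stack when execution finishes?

PUSH -3  [-3]
STORE 0  []
LOAD 0   [-3]
PUSH -8  [-3, -8]
NEG      [-3, 8]
EQ       [0]
PUSH -9  [0, -9]
PUSH -7  [0, -9, -7]
NEG      [0, -9, 7]
DUP      [0, -9, 7, 7]
POP      [0, -9, 7]
DUP      [0, -9, 7, 7]
STORE 0  [0, -9, 7]
POP      [0, -9]
DIV      [0]
DUP      [0, 0]
EQ       [1]
LOAD 0   [1, 7]
MOD      [1]
PUSH -6  [1, -6]
DUP      [1, -6, -6]
DUP      [1, -6, -6, -6]
SWAP     [1, -6, -6, -6]

4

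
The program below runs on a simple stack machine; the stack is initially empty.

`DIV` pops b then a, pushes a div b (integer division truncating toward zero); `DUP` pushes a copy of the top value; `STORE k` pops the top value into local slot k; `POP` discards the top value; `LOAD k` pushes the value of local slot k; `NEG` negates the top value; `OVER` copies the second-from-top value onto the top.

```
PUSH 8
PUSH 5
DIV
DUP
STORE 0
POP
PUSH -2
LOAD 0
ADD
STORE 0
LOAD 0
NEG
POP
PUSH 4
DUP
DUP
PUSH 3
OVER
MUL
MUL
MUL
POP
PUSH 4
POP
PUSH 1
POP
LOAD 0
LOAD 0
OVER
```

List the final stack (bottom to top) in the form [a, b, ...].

PUSH 8  : 8
PUSH 5  : 8 5
DIV     : 1
DUP     : 1 1
STORE 0 : 1
POP     : (empty)
PUSH -2 : -2
LOAD 0  : -2 1
ADD     : -1
STORE 0 : (empty)
LOAD 0  : -1
NEG     : 1
POP     : (empty)
PUSH 4  : 4
DUP     : 4 4
DUP     : 4 4 4
PUSH 3  : 4 4 4 3
OVER    : 4 4 4 3 4
MUL     : 4 4 4 12
MUL     : 4 4 48
MUL     : 4 192
POP     : 4
PUSH 4  : 4 4
POP     : 4
PUSH 1  : 4 1
POP     : 4
LOAD 0  : 4 -1
LOAD 0  : 4 -1 -1
OVER    : 4 -1 -1 -1

[4, -1, -1, -1]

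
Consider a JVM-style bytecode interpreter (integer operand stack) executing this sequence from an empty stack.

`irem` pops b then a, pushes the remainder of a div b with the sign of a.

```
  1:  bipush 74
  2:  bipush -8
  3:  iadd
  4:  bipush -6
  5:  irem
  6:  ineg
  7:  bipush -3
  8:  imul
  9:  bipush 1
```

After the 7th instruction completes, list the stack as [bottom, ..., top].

[0, -3]

bipush 74 → 74
bipush -8 → 74 -8
iadd      → 66
bipush -6 → 66 -6
irem      → 0
ineg      → 0
bipush -3 → 0 -3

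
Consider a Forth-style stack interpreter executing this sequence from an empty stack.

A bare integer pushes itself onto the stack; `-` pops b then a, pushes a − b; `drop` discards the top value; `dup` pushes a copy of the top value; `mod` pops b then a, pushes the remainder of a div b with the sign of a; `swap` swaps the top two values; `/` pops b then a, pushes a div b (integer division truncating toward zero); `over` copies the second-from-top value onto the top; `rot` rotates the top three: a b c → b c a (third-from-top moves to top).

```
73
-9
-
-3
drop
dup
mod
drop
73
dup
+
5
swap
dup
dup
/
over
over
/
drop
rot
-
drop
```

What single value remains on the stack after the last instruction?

146

73    73
-9    73 -9
-     82
-3    82 -3
drop  82
dup   82 82
mod   0
drop  (empty)
73    73
dup   73 73
+     146
5     146 5
swap  5 146
dup   5 146 146
dup   5 146 146 146
/     5 146 1
over  5 146 1 146
over  5 146 1 146 1
/     5 146 1 146
drop  5 146 1
rot   146 1 5
-     146 -4
drop  146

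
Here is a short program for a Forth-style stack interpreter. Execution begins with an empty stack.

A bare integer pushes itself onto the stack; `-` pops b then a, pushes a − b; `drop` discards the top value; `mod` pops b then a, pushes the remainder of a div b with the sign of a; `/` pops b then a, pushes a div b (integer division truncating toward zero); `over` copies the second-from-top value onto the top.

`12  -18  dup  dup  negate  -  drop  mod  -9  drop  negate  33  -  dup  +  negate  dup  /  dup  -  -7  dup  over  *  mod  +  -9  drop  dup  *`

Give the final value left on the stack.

49

12     -> [12]
-18    -> [12, -18]
dup    -> [12, -18, -18]
dup    -> [12, -18, -18, -18]
negate -> [12, -18, -18, 18]
-      -> [12, -18, -36]
drop   -> [12, -18]
mod    -> [12]
-9     -> [12, -9]
drop   -> [12]
negate -> [-12]
33     -> [-12, 33]
-      -> [-45]
dup    -> [-45, -45]
+      -> [-90]
negate -> [90]
dup    -> [90, 90]
/      -> [1]
dup    -> [1, 1]
-      -> [0]
-7     -> [0, -7]
dup    -> [0, -7, -7]
over   -> [0, -7, -7, -7]
*      -> [0, -7, 49]
mod    -> [0, -7]
+      -> [-7]
-9     -> [-7, -9]
drop   -> [-7]
dup    -> [-7, -7]
*      -> [49]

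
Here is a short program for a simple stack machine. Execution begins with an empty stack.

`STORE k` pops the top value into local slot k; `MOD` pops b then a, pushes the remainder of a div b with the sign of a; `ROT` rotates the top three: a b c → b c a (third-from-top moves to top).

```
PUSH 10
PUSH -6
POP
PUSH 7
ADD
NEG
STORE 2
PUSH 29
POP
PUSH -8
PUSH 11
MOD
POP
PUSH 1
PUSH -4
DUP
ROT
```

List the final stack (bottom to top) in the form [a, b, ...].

[-4, -4, 1]

PUSH 10 -> 10
PUSH -6 -> 10 -6
POP     -> 10
PUSH 7  -> 10 7
ADD     -> 17
NEG     -> -17
STORE 2 -> (empty)
PUSH 29 -> 29
POP     -> (empty)
PUSH -8 -> -8
PUSH 11 -> -8 11
MOD     -> -8
POP     -> (empty)
PUSH 1  -> 1
PUSH -4 -> 1 -4
DUP     -> 1 -4 -4
ROT     -> -4 -4 1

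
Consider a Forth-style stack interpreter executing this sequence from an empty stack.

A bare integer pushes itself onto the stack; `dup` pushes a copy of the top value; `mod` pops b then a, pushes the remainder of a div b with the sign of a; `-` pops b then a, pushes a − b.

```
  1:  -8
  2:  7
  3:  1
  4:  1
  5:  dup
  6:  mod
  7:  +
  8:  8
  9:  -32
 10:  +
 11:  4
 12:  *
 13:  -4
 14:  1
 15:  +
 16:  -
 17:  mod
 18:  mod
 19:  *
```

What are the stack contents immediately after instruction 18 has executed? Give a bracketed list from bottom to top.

-8  : [-8]
7   : [-8, 7]
1   : [-8, 7, 1]
1   : [-8, 7, 1, 1]
dup : [-8, 7, 1, 1, 1]
mod : [-8, 7, 1, 0]
+   : [-8, 7, 1]
8   : [-8, 7, 1, 8]
-32 : [-8, 7, 1, 8, -32]
+   : [-8, 7, 1, -24]
4   : [-8, 7, 1, -24, 4]
*   : [-8, 7, 1, -96]
-4  : [-8, 7, 1, -96, -4]
1   : [-8, 7, 1, -96, -4, 1]
+   : [-8, 7, 1, -96, -3]
-   : [-8, 7, 1, -93]
mod : [-8, 7, 1]
mod : [-8, 0]

[-8, 0]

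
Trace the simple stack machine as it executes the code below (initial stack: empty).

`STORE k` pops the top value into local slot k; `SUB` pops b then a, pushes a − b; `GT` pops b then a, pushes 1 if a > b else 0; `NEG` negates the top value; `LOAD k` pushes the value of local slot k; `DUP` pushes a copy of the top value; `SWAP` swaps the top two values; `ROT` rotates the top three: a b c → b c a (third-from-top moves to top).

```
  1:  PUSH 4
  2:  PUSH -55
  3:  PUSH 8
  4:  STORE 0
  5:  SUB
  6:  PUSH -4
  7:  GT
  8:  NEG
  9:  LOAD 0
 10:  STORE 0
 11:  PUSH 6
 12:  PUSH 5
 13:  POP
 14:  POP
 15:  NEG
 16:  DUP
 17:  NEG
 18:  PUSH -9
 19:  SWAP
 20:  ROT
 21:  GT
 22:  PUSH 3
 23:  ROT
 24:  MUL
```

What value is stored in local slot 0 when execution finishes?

8

PUSH 4   -> [4]
PUSH -55 -> [4, -55]
PUSH 8   -> [4, -55, 8]
STORE 0  -> [4, -55]
SUB      -> [59]
PUSH -4  -> [59, -4]
GT       -> [1]
NEG      -> [-1]
LOAD 0   -> [-1, 8]
STORE 0  -> [-1]
PUSH 6   -> [-1, 6]
PUSH 5   -> [-1, 6, 5]
POP      -> [-1, 6]
POP      -> [-1]
NEG      -> [1]
DUP      -> [1, 1]
NEG      -> [1, -1]
PUSH -9  -> [1, -1, -9]
SWAP     -> [1, -9, -1]
ROT      -> [-9, -1, 1]
GT       -> [-9, 0]
PUSH 3   -> [-9, 0, 3]
ROT      -> [0, 3, -9]
MUL      -> [0, -27]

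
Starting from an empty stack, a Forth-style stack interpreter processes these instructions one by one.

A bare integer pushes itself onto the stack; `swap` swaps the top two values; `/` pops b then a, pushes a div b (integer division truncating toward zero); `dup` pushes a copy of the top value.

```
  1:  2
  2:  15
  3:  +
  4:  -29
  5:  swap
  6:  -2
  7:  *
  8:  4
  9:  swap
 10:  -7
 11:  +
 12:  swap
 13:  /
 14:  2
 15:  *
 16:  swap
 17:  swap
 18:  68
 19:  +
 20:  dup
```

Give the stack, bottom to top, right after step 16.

[-20, -29]

2     [2]
15    [2, 15]
+     [17]
-29   [17, -29]
swap  [-29, 17]
-2    [-29, 17, -2]
*     [-29, -34]
4     [-29, -34, 4]
swap  [-29, 4, -34]
-7    [-29, 4, -34, -7]
+     [-29, 4, -41]
swap  [-29, -41, 4]
/     [-29, -10]
2     [-29, -10, 2]
*     [-29, -20]
swap  [-20, -29]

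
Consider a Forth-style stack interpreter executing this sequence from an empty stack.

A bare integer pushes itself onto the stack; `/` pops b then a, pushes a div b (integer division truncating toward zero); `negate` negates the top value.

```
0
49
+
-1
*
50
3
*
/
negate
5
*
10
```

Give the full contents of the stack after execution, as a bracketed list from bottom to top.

[0, 10]

0      -> [0]
49     -> [0, 49]
+      -> [49]
-1     -> [49, -1]
*      -> [-49]
50     -> [-49, 50]
3      -> [-49, 50, 3]
*      -> [-49, 150]
/      -> [0]
negate -> [0]
5      -> [0, 5]
*      -> [0]
10     -> [0, 10]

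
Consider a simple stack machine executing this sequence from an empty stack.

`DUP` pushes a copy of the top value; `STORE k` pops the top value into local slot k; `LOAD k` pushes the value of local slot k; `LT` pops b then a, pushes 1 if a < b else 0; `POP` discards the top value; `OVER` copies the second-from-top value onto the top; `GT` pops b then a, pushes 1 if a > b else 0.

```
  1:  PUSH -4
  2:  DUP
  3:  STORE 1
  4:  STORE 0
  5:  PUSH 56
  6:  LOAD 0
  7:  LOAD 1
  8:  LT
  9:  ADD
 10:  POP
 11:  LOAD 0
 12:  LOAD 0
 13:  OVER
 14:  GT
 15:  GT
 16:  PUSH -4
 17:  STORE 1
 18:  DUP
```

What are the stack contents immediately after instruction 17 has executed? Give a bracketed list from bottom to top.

[0]

PUSH -4 : -4
DUP     : -4 -4
STORE 1 : -4
STORE 0 : (empty)
PUSH 56 : 56
LOAD 0  : 56 -4
LOAD 1  : 56 -4 -4
LT      : 56 0
ADD     : 56
POP     : (empty)
LOAD 0  : -4
LOAD 0  : -4 -4
OVER    : -4 -4 -4
GT      : -4 0
GT      : 0
PUSH -4 : 0 -4
STORE 1 : 0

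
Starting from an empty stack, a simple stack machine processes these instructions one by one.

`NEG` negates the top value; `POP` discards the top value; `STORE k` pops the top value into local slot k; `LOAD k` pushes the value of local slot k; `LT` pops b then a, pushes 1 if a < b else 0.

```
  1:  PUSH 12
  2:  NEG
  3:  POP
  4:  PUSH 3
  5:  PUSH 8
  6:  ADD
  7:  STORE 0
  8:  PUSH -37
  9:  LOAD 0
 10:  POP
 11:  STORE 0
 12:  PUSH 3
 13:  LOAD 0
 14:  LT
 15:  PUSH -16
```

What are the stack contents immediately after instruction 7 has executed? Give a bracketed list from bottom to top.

PUSH 12  [12]
NEG      [-12]
POP      []
PUSH 3   [3]
PUSH 8   [3, 8]
ADD      [11]
STORE 0  []

[]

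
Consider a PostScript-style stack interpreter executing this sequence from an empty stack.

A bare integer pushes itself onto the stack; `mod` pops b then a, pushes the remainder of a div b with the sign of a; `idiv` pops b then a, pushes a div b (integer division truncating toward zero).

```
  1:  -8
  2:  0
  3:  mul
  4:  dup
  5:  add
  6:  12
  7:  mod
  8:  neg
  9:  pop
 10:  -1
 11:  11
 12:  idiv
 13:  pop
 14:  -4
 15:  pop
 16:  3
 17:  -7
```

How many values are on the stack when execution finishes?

-8    [-8]
0     [-8, 0]
mul   [0]
dup   [0, 0]
add   [0]
12    [0, 12]
mod   [0]
neg   [0]
pop   []
-1    [-1]
11    [-1, 11]
idiv  [0]
pop   []
-4    [-4]
pop   []
3     [3]
-7    [3, -7]

2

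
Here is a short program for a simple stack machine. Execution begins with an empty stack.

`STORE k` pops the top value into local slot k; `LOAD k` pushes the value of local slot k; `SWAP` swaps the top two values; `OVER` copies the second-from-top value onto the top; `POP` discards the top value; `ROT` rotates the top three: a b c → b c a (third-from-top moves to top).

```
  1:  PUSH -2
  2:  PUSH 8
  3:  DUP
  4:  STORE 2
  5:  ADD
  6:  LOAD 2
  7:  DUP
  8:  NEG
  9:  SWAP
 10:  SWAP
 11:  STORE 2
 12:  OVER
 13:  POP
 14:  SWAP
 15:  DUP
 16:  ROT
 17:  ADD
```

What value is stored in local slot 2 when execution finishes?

-8

PUSH -2 -> -2
PUSH 8  -> -2 8
DUP     -> -2 8 8
STORE 2 -> -2 8
ADD     -> 6
LOAD 2  -> 6 8
DUP     -> 6 8 8
NEG     -> 6 8 -8
SWAP    -> 6 -8 8
SWAP    -> 6 8 -8
STORE 2 -> 6 8
OVER    -> 6 8 6
POP     -> 6 8
SWAP    -> 8 6
DUP     -> 8 6 6
ROT     -> 6 6 8
ADD     -> 6 14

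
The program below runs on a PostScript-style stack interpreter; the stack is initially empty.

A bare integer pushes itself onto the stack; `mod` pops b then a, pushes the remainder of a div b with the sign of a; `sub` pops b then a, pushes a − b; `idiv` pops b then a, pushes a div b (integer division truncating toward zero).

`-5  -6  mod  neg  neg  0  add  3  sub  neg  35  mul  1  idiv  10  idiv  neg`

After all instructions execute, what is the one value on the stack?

-5   : [-5]
-6   : [-5, -6]
mod  : [-5]
neg  : [5]
neg  : [-5]
0    : [-5, 0]
add  : [-5]
3    : [-5, 3]
sub  : [-8]
neg  : [8]
35   : [8, 35]
mul  : [280]
1    : [280, 1]
idiv : [280]
10   : [280, 10]
idiv : [28]
neg  : [-28]

-28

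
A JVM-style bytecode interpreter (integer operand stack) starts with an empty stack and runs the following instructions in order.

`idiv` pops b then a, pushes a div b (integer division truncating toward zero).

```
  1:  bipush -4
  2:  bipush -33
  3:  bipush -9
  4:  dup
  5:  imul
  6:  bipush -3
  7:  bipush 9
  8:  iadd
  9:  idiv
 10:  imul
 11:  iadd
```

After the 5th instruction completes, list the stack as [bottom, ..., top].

bipush -4  -> -4
bipush -33 -> -4 -33
bipush -9  -> -4 -33 -9
dup        -> -4 -33 -9 -9
imul       -> -4 -33 81

[-4, -33, 81]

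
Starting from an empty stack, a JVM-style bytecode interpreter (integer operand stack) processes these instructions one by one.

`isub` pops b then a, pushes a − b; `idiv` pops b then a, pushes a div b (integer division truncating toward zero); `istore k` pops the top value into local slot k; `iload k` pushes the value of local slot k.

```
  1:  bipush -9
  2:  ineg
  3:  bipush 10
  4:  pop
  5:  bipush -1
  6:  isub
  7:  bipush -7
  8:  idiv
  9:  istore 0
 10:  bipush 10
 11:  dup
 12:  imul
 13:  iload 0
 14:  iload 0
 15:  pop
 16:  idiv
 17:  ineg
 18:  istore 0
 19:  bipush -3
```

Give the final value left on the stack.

bipush -9  [-9]
ineg       [9]
bipush 10  [9, 10]
pop        [9]
bipush -1  [9, -1]
isub       [10]
bipush -7  [10, -7]
idiv       [-1]
istore 0   []
bipush 10  [10]
dup        [10, 10]
imul       [100]
iload 0    [100, -1]
iload 0    [100, -1, -1]
pop        [100, -1]
idiv       [-100]
ineg       [100]
istore 0   []
bipush -3  [-3]

-3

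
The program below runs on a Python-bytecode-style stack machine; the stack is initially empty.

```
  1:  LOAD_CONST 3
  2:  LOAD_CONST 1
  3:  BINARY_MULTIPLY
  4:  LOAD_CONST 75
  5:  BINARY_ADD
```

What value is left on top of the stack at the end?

78

LOAD_CONST 3    → [3]
LOAD_CONST 1    → [3, 1]
BINARY_MULTIPLY → [3]
LOAD_CONST 75   → [3, 75]
BINARY_ADD      → [78]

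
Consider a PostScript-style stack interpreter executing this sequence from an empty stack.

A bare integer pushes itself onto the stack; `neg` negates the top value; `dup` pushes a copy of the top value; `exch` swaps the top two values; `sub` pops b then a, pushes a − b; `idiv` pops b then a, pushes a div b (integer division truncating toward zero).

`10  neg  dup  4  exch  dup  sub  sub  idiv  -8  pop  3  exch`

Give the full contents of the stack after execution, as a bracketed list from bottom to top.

[3, -2]

10   → [10]
neg  → [-10]
dup  → [-10, -10]
4    → [-10, -10, 4]
exch → [-10, 4, -10]
dup  → [-10, 4, -10, -10]
sub  → [-10, 4, 0]
sub  → [-10, 4]
idiv → [-2]
-8   → [-2, -8]
pop  → [-2]
3    → [-2, 3]
exch → [3, -2]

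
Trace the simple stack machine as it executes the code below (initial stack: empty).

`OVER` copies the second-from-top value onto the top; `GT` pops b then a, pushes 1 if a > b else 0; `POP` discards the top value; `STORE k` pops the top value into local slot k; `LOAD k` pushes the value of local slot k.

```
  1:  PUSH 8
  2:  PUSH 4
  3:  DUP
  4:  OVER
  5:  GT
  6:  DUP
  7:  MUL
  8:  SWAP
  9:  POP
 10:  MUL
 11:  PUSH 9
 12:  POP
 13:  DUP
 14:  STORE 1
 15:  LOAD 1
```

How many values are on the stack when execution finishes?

PUSH 8  -> [8]
PUSH 4  -> [8, 4]
DUP     -> [8, 4, 4]
OVER    -> [8, 4, 4, 4]
GT      -> [8, 4, 0]
DUP     -> [8, 4, 0, 0]
MUL     -> [8, 4, 0]
SWAP    -> [8, 0, 4]
POP     -> [8, 0]
MUL     -> [0]
PUSH 9  -> [0, 9]
POP     -> [0]
DUP     -> [0, 0]
STORE 1 -> [0]
LOAD 1  -> [0, 0]

2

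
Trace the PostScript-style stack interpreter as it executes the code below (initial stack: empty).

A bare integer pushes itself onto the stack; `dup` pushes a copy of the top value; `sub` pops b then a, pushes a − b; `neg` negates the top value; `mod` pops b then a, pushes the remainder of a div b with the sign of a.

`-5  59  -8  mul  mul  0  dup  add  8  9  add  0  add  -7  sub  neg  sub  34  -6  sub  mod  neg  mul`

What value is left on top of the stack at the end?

-5  -> [-5]
59  -> [-5, 59]
-8  -> [-5, 59, -8]
mul -> [-5, -472]
mul -> [2360]
0   -> [2360, 0]
dup -> [2360, 0, 0]
add -> [2360, 0]
8   -> [2360, 0, 8]
9   -> [2360, 0, 8, 9]
add -> [2360, 0, 17]
0   -> [2360, 0, 17, 0]
add -> [2360, 0, 17]
-7  -> [2360, 0, 17, -7]
sub -> [2360, 0, 24]
neg -> [2360, 0, -24]
sub -> [2360, 24]
34  -> [2360, 24, 34]
-6  -> [2360, 24, 34, -6]
sub -> [2360, 24, 40]
mod -> [2360, 24]
neg -> [2360, -24]
mul -> [-56640]

-56640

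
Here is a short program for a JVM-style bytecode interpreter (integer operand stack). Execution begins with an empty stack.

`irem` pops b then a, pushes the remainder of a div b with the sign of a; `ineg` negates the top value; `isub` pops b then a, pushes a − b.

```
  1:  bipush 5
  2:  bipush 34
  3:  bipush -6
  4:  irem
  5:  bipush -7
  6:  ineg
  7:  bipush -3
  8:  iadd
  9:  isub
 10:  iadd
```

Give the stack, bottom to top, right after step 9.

[5, 0]

bipush 5  -> [5]
bipush 34 -> [5, 34]
bipush -6 -> [5, 34, -6]
irem      -> [5, 4]
bipush -7 -> [5, 4, -7]
ineg      -> [5, 4, 7]
bipush -3 -> [5, 4, 7, -3]
iadd      -> [5, 4, 4]
isub      -> [5, 0]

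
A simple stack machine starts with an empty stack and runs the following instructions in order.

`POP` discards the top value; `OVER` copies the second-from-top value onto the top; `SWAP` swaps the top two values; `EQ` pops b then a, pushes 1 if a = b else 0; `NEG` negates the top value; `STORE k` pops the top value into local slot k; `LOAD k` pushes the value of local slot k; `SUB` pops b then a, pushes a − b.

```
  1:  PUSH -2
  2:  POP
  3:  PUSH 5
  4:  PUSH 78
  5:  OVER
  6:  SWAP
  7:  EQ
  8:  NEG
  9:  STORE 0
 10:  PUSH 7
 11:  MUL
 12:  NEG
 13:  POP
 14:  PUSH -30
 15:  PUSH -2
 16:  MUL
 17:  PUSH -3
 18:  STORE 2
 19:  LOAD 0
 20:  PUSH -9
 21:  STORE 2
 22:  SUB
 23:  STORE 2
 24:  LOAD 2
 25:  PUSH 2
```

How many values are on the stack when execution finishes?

2

PUSH -2  → [-2]
POP      → []
PUSH 5   → [5]
PUSH 78  → [5, 78]
OVER     → [5, 78, 5]
SWAP     → [5, 5, 78]
EQ       → [5, 0]
NEG      → [5, 0]
STORE 0  → [5]
PUSH 7   → [5, 7]
MUL      → [35]
NEG      → [-35]
POP      → []
PUSH -30 → [-30]
PUSH -2  → [-30, -2]
MUL      → [60]
PUSH -3  → [60, -3]
STORE 2  → [60]
LOAD 0   → [60, 0]
PUSH -9  → [60, 0, -9]
STORE 2  → [60, 0]
SUB      → [60]
STORE 2  → []
LOAD 2   → [60]
PUSH 2   → [60, 2]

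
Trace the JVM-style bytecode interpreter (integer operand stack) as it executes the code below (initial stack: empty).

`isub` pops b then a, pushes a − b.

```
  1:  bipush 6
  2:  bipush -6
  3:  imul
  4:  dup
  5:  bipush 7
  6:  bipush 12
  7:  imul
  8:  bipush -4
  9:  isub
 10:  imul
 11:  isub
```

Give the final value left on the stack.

bipush 6  -> [6]
bipush -6 -> [6, -6]
imul      -> [-36]
dup       -> [-36, -36]
bipush 7  -> [-36, -36, 7]
bipush 12 -> [-36, -36, 7, 12]
imul      -> [-36, -36, 84]
bipush -4 -> [-36, -36, 84, -4]
isub      -> [-36, -36, 88]
imul      -> [-36, -3168]
isub      -> [3132]

3132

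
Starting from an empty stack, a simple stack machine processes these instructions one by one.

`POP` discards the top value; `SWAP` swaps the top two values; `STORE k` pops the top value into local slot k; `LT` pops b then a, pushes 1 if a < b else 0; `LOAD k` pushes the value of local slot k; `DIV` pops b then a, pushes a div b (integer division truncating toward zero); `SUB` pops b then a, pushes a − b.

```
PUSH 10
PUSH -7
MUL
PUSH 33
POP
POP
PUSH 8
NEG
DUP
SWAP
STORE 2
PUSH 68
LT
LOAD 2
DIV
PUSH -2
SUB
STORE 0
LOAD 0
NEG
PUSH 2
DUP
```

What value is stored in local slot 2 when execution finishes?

PUSH 10  10
PUSH -7  10 -7
MUL      -70
PUSH 33  -70 33
POP      -70
POP      (empty)
PUSH 8   8
NEG      -8
DUP      -8 -8
SWAP     -8 -8
STORE 2  -8
PUSH 68  -8 68
LT       1
LOAD 2   1 -8
DIV      0
PUSH -2  0 -2
SUB      2
STORE 0  (empty)
LOAD 0   2
NEG      -2
PUSH 2   -2 2
DUP      -2 2 2

-8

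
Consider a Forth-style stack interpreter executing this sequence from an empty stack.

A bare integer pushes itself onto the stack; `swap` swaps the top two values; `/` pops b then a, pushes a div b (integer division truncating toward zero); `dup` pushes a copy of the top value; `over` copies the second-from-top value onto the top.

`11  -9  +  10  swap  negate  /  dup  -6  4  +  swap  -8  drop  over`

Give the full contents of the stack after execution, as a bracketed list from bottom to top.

[-5, -2, -5, -2]

11     : [11]
-9     : [11, -9]
+      : [2]
10     : [2, 10]
swap   : [10, 2]
negate : [10, -2]
/      : [-5]
dup    : [-5, -5]
-6     : [-5, -5, -6]
4      : [-5, -5, -6, 4]
+      : [-5, -5, -2]
swap   : [-5, -2, -5]
-8     : [-5, -2, -5, -8]
drop   : [-5, -2, -5]
over   : [-5, -2, -5, -2]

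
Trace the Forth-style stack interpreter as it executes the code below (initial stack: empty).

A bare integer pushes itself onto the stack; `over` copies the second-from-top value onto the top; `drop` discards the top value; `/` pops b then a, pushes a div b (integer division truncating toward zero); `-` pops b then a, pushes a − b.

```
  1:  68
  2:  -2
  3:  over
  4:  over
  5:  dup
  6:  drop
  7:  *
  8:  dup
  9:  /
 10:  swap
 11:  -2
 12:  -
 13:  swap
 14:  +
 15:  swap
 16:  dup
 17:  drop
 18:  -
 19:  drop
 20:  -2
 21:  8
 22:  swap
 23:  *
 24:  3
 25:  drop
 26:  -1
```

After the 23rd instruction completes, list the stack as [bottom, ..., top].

[-16]

68   → [68]
-2   → [68, -2]
over → [68, -2, 68]
over → [68, -2, 68, -2]
dup  → [68, -2, 68, -2, -2]
drop → [68, -2, 68, -2]
*    → [68, -2, -136]
dup  → [68, -2, -136, -136]
/    → [68, -2, 1]
swap → [68, 1, -2]
-2   → [68, 1, -2, -2]
-    → [68, 1, 0]
swap → [68, 0, 1]
+    → [68, 1]
swap → [1, 68]
dup  → [1, 68, 68]
drop → [1, 68]
-    → [-67]
drop → []
-2   → [-2]
8    → [-2, 8]
swap → [8, -2]
*    → [-16]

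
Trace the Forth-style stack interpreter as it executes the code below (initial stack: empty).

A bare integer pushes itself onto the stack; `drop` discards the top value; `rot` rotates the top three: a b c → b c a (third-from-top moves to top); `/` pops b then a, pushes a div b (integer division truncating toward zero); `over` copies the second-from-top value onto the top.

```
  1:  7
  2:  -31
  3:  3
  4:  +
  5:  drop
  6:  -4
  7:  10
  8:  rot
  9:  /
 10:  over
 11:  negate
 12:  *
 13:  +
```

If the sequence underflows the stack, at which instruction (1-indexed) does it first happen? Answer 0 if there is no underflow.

0

7      → 7
-31    → 7 -31
3      → 7 -31 3
+      → 7 -28
drop   → 7
-4     → 7 -4
10     → 7 -4 10
rot    → -4 10 7
/      → -4 1
over   → -4 1 -4
negate → -4 1 4
*      → -4 4
+      → 0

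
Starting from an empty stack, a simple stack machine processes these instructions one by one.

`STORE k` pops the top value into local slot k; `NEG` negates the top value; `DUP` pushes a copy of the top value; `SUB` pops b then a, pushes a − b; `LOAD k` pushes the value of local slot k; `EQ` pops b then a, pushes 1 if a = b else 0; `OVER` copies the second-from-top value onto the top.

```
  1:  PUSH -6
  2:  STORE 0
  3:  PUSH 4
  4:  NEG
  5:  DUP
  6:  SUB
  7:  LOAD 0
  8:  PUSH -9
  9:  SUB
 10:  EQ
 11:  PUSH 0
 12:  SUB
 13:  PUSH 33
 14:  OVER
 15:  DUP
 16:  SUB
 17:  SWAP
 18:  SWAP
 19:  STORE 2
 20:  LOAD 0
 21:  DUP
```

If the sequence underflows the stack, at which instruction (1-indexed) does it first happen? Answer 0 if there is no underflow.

PUSH -6  [-6]
STORE 0  []
PUSH 4   [4]
NEG      [-4]
DUP      [-4, -4]
SUB      [0]
LOAD 0   [0, -6]
PUSH -9  [0, -6, -9]
SUB      [0, 3]
EQ       [0]
PUSH 0   [0, 0]
SUB      [0]
PUSH 33  [0, 33]
OVER     [0, 33, 0]
DUP      [0, 33, 0, 0]
SUB      [0, 33, 0]
SWAP     [0, 0, 33]
SWAP     [0, 33, 0]
STORE 2  [0, 33]
LOAD 0   [0, 33, -6]
DUP      [0, 33, -6, -6]

0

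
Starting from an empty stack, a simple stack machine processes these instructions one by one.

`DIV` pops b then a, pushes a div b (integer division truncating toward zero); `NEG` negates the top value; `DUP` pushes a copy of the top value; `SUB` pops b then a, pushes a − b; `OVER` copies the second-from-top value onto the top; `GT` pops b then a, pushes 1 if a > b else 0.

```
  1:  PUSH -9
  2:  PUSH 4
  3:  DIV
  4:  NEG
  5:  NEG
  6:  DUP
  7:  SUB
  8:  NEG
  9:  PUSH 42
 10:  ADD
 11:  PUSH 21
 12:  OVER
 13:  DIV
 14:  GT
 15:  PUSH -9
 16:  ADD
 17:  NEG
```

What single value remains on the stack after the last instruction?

8

PUSH -9  -9
PUSH 4   -9 4
DIV      -2
NEG      2
NEG      -2
DUP      -2 -2
SUB      0
NEG      0
PUSH 42  0 42
ADD      42
PUSH 21  42 21
OVER     42 21 42
DIV      42 0
GT       1
PUSH -9  1 -9
ADD      -8
NEG      8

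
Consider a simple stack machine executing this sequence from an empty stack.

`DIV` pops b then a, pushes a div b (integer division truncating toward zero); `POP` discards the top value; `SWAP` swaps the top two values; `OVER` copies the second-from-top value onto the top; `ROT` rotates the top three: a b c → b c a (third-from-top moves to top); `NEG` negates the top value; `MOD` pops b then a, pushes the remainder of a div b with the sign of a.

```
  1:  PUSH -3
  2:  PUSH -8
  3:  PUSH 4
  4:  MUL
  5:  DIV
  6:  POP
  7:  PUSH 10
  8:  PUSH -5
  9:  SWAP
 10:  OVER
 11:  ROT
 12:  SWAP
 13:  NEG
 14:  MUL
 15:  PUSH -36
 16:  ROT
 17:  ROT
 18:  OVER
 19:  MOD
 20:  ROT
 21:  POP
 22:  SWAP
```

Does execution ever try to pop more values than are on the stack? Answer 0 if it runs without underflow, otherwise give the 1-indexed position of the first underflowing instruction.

0

PUSH -3   -3
PUSH -8   -3 -8
PUSH 4    -3 -8 4
MUL       -3 -32
DIV       0
POP       (empty)
PUSH 10   10
PUSH -5   10 -5
SWAP      -5 10
OVER      -5 10 -5
ROT       10 -5 -5
SWAP      10 -5 -5
NEG       10 -5 5
MUL       10 -25
PUSH -36  10 -25 -36
ROT       -25 -36 10
ROT       -36 10 -25
OVER      -36 10 -25 10
MOD       -36 10 -5
ROT       10 -5 -36
POP       10 -5
SWAP      -5 10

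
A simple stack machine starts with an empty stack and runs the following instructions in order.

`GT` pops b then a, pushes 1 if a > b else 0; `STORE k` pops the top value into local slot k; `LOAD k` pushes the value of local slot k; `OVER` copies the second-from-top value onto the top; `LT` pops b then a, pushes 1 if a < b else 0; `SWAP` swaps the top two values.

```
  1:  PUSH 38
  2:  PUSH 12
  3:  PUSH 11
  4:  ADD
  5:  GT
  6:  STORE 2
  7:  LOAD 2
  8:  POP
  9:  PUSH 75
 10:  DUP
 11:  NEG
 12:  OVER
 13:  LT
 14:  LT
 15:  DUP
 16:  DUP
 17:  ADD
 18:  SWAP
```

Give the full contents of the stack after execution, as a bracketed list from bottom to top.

[0, 0]

PUSH 38 -> [38]
PUSH 12 -> [38, 12]
PUSH 11 -> [38, 12, 11]
ADD     -> [38, 23]
GT      -> [1]
STORE 2 -> []
LOAD 2  -> [1]
POP     -> []
PUSH 75 -> [75]
DUP     -> [75, 75]
NEG     -> [75, -75]
OVER    -> [75, -75, 75]
LT      -> [75, 1]
LT      -> [0]
DUP     -> [0, 0]
DUP     -> [0, 0, 0]
ADD     -> [0, 0]
SWAP    -> [0, 0]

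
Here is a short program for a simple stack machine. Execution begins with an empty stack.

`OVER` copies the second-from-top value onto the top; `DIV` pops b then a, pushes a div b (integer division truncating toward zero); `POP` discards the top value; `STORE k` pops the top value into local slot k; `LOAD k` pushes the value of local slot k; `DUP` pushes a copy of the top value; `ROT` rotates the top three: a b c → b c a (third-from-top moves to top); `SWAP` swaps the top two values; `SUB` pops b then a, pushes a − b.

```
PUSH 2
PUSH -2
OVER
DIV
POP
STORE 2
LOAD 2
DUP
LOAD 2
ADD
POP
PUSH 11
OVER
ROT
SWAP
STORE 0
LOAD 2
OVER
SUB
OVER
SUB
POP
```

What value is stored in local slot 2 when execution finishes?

2

PUSH 2  -> [2]
PUSH -2 -> [2, -2]
OVER    -> [2, -2, 2]
DIV     -> [2, -1]
POP     -> [2]
STORE 2 -> []
LOAD 2  -> [2]
DUP     -> [2, 2]
LOAD 2  -> [2, 2, 2]
ADD     -> [2, 4]
POP     -> [2]
PUSH 11 -> [2, 11]
OVER    -> [2, 11, 2]
ROT     -> [11, 2, 2]
SWAP    -> [11, 2, 2]
STORE 0 -> [11, 2]
LOAD 2  -> [11, 2, 2]
OVER    -> [11, 2, 2, 2]
SUB     -> [11, 2, 0]
OVER    -> [11, 2, 0, 2]
SUB     -> [11, 2, -2]
POP     -> [11, 2]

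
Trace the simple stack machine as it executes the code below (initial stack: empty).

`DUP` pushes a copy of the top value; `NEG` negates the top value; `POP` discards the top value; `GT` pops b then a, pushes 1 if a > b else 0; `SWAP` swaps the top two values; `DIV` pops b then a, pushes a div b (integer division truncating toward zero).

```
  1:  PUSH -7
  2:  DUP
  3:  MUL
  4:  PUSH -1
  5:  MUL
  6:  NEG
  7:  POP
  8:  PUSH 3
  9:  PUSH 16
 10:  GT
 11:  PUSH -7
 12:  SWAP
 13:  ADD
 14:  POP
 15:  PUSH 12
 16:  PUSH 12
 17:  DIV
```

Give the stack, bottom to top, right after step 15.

PUSH -7  -7
DUP      -7 -7
MUL      49
PUSH -1  49 -1
MUL      -49
NEG      49
POP      (empty)
PUSH 3   3
PUSH 16  3 16
GT       0
PUSH -7  0 -7
SWAP     -7 0
ADD      -7
POP      (empty)
PUSH 12  12

[12]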